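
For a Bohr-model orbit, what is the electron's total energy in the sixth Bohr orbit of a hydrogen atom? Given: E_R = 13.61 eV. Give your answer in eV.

-0.3781 eV

E_n = −E_R·Z²/n² = −13.61 × 1²/6² = -0.3781 eV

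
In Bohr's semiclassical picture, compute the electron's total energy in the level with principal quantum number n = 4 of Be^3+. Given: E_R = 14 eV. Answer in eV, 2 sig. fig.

-14 eV

E_n = −E_R·Z²/n² = −14 × 4²/4² = -14 eV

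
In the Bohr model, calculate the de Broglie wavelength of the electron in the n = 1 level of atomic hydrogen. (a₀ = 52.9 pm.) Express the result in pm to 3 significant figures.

332 pm

The Bohr quantisation condition is nλ = 2πr_n.
r_n = n²a₀/Z = 52.9 pm
λ = 2πr_n/n = 2π·52.9/1 = 332 pm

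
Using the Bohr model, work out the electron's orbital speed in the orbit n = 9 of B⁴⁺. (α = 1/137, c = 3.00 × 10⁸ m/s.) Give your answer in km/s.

1220 km/s

v_n = Zαc/n = 5 × 0.00730 × 3.00 × 10⁸ / 9
    = 1220 km/s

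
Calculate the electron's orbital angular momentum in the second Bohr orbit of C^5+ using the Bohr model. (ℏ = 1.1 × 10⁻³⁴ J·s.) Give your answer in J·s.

2.2 × 10⁻³⁴ J·s

L_n = nℏ = 2 × 1.1 × 10⁻³⁴ = 2.2 × 10⁻³⁴ J·s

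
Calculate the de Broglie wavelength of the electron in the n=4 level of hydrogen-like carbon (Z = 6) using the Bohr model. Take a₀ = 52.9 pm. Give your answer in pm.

222 pm

The Bohr quantisation condition is nλ = 2πr_n.
r_n = n²a₀/Z = 141 pm
λ = 2πr_n/n = 2π·141/4 = 222 pm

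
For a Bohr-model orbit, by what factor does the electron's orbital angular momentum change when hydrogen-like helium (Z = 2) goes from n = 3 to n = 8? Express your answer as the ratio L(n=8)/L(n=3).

8/3

L = nℏ depends only on n, so L ∝ n.
L(n=8)/L(n=3) = (8/3)^1 = 8/3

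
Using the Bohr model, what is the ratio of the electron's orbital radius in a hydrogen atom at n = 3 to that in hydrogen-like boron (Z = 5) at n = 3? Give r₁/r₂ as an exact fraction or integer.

r ∝ Z^-1 · n^2
r₁/r₂ = (1/5)^-1 · (3/3)^2 = 5

5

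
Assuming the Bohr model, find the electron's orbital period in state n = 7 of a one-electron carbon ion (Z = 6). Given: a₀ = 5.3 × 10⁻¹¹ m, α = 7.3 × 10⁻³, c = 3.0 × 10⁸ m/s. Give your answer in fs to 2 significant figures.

1.4 fs

r = n²a₀/Z = 7²·5.3 × 10⁻¹¹/6 = 4.3 × 10⁻¹⁰ m
v = Zαc/n = 6·0.0073·3.0 × 10⁸/7 = 1.9 × 10⁶ m/s
T = 2πr/v = 1.4 × 10⁻¹⁵ s = 1.4 fs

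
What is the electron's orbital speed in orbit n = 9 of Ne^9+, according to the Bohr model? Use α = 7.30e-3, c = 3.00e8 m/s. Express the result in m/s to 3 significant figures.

v_n = Zαc/n = 10 × 0.00730 × 3.00e8 / 9
    = 2.43e6 m/s

2.43e6 m/s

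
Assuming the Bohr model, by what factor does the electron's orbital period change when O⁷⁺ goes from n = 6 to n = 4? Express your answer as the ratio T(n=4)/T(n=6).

8/27

T ∝ Z^-2 · n^3; with Z fixed, T ∝ n^3.
T(n=4)/T(n=6) = (4/6)^3 = 8/27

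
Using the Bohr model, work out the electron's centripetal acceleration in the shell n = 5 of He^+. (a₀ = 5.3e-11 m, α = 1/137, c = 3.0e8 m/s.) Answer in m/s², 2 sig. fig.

1.2e21 m/s²

r = n²a₀/Z = 6.6e-10 m, v = Zαc/n = 8.8e5 m/s
a = v²/r = (8.8e5)² / 6.6e-10 = 1.2e21 m/s²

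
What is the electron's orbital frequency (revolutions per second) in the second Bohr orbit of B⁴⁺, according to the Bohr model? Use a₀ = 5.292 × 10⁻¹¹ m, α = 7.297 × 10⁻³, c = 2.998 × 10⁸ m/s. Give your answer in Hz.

r = n²a₀/Z = 4.234 × 10⁻¹¹ m, v = Zαc/n = 5.469 × 10⁶ m/s
f = v/(2πr) = 2.056 × 10¹⁶ Hz

2.056 × 10¹⁶ Hz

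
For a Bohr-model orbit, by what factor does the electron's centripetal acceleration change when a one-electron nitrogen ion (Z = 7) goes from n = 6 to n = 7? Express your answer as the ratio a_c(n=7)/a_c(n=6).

1296/2401

a_c ∝ Z^3 · n^-4; with Z fixed, a_c ∝ n^-4.
a_c(n=7)/a_c(n=6) = (7/6)^-4 = 1296/2401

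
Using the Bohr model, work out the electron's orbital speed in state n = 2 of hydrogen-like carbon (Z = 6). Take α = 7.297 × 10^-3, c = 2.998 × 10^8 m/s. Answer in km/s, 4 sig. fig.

v_n = Zαc/n = 6 × 0.007297 × 2.998 × 10^8 / 2
    = 6563 km/s

6563 km/s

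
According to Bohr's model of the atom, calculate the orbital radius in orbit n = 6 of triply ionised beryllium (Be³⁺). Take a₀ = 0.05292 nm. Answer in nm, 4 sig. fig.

0.4763 nm

r_n = n²a₀/Z = 6² × 0.05292 / 4
    = 36 × 0.05292 / 4 = 0.4763 nm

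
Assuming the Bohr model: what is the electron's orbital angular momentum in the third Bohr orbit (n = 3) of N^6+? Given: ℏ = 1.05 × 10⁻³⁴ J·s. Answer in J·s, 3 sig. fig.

3.15 × 10⁻³⁴ J·s

L_n = nℏ = 3 × 1.05 × 10⁻³⁴ = 3.15 × 10⁻³⁴ J·s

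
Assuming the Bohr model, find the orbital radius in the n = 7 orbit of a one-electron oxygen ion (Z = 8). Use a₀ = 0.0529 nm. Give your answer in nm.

r_n = n²a₀/Z = 7² × 0.0529 / 8
    = 49 × 0.0529 / 8 = 0.324 nm

0.324 nm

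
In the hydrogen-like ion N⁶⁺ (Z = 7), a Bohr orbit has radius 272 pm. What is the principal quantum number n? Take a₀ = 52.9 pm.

r_n = n²a₀/Z ⇒ n² = rZ/a₀ = 272 × 7 / 52.9 ≈ 35.99
n = 6

6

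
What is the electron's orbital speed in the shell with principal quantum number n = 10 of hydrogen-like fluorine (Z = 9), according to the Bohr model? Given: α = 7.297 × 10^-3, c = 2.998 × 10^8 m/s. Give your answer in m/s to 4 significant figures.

1.969 × 10^6 m/s

v_n = Zαc/n = 9 × 0.007297 × 2.998 × 10^8 / 10
    = 1.969 × 10^6 m/s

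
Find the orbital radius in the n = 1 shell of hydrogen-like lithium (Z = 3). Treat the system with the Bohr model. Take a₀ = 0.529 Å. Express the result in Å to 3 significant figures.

0.176 Å

r_n = n²a₀/Z = 1² × 0.529 / 3
    = 1 × 0.529 / 3 = 0.176 Å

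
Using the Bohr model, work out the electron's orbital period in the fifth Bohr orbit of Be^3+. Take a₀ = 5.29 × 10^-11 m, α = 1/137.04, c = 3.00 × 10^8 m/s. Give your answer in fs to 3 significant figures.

1.19 fs

r = n²a₀/Z = 5²·5.29 × 10^-11/4 = 3.31 × 10^-10 m
v = Zαc/n = 4·0.00730·3.00 × 10^8/5 = 1.75 × 10^6 m/s
T = 2πr/v = 1.19 × 10^-15 s = 1.19 fs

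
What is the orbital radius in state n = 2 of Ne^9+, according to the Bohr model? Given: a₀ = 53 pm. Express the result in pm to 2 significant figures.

r_n = n²a₀/Z = 2² × 53 / 10
    = 4 × 53 / 10 = 21 pm

21 pm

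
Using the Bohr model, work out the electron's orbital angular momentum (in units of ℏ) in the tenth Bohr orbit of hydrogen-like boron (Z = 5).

L_n = nℏ, so L/ℏ = n = 10.

10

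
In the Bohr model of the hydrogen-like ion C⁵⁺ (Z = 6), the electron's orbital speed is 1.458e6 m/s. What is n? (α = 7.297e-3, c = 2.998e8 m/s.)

v_n = Zαc/n ⇒ n = Zαc/v = 6 × 0.007297 × 2.998e8 / 1.458e6 ≈ 9.00
n = 9

9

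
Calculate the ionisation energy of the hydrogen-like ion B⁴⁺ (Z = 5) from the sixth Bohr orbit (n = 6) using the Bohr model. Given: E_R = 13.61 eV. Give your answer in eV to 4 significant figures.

9.451 eV

E_n = −E_R·Z²/n² = −13.61 × 5²/6² eV = -9.451 eV
Ionisation energy = −E_n = 9.451 eV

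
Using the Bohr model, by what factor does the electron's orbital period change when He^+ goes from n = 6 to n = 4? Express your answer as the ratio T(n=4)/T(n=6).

T ∝ Z^-2 · n^3; with Z fixed, T ∝ n^3.
T(n=4)/T(n=6) = (4/6)^3 = 8/27

8/27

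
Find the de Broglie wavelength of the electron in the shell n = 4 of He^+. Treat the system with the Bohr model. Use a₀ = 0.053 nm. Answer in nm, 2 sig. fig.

0.67 nm

The Bohr quantisation condition is nλ = 2πr_n.
r_n = n²a₀/Z = 0.42 nm
λ = 2πr_n/n = 2π·0.42/4 = 0.67 nm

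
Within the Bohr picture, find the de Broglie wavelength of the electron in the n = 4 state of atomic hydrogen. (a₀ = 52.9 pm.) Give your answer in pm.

The Bohr quantisation condition is nλ = 2πr_n.
r_n = n²a₀/Z = 846 pm
λ = 2πr_n/n = 2π·846/4 = 1330 pm

1330 pm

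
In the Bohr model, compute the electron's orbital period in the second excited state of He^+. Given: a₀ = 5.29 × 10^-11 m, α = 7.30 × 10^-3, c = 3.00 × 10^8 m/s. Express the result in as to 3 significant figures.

1020 as

r = n²a₀/Z = 3²·5.29 × 10^-11/2 = 2.38 × 10^-10 m
v = Zαc/n = 2·0.00730·3.00 × 10^8/3 = 1.46 × 10^6 m/s
T = 2πr/v = 1.02 × 10^-15 s = 1020 as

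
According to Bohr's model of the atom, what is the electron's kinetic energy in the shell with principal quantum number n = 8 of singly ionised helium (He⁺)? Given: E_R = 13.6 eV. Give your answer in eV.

0.850 eV

For a Coulomb orbit the virial theorem gives K = −E_n.
E_n = −E_R·Z²/n², so K = E_R·Z²/n² = 13.6 × 2²/8² = 0.850 eV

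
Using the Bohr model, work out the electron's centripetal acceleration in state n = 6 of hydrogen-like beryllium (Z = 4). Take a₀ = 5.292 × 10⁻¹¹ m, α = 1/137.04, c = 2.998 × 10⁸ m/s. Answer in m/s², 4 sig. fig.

r = n²a₀/Z = 4.763 × 10⁻¹⁰ m, v = Zαc/n = 1.458 × 10⁶ m/s
a = v²/r = (1.458 × 10⁶)² / 4.763 × 10⁻¹⁰ = 4.466 × 10²¹ m/s²

4.466 × 10²¹ m/s²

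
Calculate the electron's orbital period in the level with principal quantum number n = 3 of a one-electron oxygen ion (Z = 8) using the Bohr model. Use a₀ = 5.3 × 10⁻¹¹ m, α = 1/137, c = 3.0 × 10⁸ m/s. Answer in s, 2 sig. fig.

6.4 × 10⁻¹⁷ s

r = n²a₀/Z = 3²·5.3 × 10⁻¹¹/8 = 6.0 × 10⁻¹¹ m
v = Zαc/n = 8·0.0073·3.0 × 10⁸/3 = 5.8 × 10⁶ m/s
T = 2πr/v = 6.4 × 10⁻¹⁷ s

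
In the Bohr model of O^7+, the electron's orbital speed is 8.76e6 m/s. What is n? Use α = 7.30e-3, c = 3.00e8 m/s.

v_n = Zαc/n ⇒ n = Zαc/v = 8 × 0.00730 × 3.00e8 / 8.76e6 ≈ 2.00
n = 2

2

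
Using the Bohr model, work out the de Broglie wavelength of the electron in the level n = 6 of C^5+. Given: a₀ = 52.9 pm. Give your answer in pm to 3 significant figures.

The Bohr quantisation condition is nλ = 2πr_n.
r_n = n²a₀/Z = 317 pm
λ = 2πr_n/n = 2π·317/6 = 332 pm

332 pm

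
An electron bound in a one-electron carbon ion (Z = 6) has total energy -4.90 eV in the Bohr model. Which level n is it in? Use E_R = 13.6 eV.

10

E_n = −E_R Z²/n² ⇒ n² = E_R Z²/(−E_n) = 13.6 × 6² / 4.90 ≈ 99.92
n = 10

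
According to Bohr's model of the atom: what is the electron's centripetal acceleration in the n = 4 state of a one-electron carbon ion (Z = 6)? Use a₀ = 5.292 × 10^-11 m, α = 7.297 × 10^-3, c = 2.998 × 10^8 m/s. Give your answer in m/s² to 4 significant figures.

r = n²a₀/Z = 1.411 × 10^-10 m, v = Zαc/n = 3.281 × 10^6 m/s
a = v²/r = (3.281 × 10^6)² / 1.411 × 10^-10 = 7.630 × 10^22 m/s²

7.630 × 10^22 m/s²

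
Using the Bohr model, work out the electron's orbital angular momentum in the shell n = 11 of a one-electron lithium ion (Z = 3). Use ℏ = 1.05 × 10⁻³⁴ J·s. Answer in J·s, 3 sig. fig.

1.16 × 10⁻³³ J·s

L_n = nℏ = 11 × 1.05 × 10⁻³⁴ = 1.16 × 10⁻³³ J·s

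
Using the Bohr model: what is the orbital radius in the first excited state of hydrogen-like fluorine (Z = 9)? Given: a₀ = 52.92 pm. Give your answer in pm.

r_n = n²a₀/Z = 2² × 52.92 / 9
    = 4 × 52.92 / 9 = 23.52 pm

23.52 pm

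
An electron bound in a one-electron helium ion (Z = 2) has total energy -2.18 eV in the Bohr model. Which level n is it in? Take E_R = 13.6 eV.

E_n = −E_R Z²/n² ⇒ n² = E_R Z²/(−E_n) = 13.6 × 2² / 2.18 ≈ 24.95
n = 5

5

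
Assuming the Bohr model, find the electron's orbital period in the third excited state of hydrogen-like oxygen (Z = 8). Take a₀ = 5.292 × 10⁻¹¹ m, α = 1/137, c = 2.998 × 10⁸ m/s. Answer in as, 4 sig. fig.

r = n²a₀/Z = 4²·5.292 × 10⁻¹¹/8 = 1.058 × 10⁻¹⁰ m
v = Zαc/n = 8·0.007299·2.998 × 10⁸/4 = 4.377 × 10⁶ m/s
T = 2πr/v = 1.519 × 10⁻¹⁶ s = 151.9 as

151.9 as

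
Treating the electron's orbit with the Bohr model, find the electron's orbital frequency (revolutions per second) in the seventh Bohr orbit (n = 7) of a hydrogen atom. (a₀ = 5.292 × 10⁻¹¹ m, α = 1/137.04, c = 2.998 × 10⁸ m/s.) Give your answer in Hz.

r = n²a₀/Z = 2.593 × 10⁻⁹ m, v = Zαc/n = 3.125 × 10⁵ m/s
f = v/(2πr) = 1.918 × 10¹³ Hz

1.918 × 10¹³ Hz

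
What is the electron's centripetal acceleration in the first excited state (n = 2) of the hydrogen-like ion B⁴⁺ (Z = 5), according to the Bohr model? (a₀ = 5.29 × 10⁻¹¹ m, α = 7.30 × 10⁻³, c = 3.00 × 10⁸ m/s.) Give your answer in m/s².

r = n²a₀/Z = 4.23 × 10⁻¹¹ m, v = Zαc/n = 5.47 × 10⁶ m/s
a = v²/r = (5.47 × 10⁶)² / 4.23 × 10⁻¹¹ = 7.08 × 10²³ m/s²

7.08 × 10²³ m/s²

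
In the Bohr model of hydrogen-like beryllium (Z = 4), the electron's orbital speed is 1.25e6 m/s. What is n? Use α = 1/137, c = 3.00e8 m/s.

7

v_n = Zαc/n ⇒ n = Zαc/v = 4 × 0.00730 × 3.00e8 / 1.25e6 ≈ 7.01
n = 7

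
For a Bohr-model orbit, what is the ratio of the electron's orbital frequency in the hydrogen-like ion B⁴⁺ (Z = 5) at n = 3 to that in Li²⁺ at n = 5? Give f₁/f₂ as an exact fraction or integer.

3125/243

f ∝ Z^2 · n^-3
f₁/f₂ = (5/3)^2 · (3/5)^-3 = 3125/243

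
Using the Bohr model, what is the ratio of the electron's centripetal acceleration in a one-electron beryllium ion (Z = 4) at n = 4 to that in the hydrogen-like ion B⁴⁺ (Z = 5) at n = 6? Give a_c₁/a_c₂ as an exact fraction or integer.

324/125

a_c ∝ Z^3 · n^-4
a_c₁/a_c₂ = (4/5)^3 · (4/6)^-4 = 324/125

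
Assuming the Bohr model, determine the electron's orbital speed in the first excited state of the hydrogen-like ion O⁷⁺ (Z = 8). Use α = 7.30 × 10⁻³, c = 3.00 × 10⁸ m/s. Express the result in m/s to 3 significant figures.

v_n = Zαc/n = 8 × 0.00730 × 3.00 × 10⁸ / 2
    = 8.76 × 10⁶ m/s

8.76 × 10⁶ m/s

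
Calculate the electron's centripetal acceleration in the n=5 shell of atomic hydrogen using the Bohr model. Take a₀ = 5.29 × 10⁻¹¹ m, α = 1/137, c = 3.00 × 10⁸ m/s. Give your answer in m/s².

1.45 × 10²⁰ m/s²

r = n²a₀/Z = 1.32 × 10⁻⁹ m, v = Zαc/n = 4.38 × 10⁵ m/s
a = v²/r = (4.38 × 10⁵)² / 1.32 × 10⁻⁹ = 1.45 × 10²⁰ m/s²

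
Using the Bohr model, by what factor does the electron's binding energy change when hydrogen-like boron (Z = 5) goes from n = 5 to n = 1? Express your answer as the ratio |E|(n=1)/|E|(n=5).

|E| ∝ Z^2 · n^-2; with Z fixed, |E| ∝ n^-2.
|E|(n=1)/|E|(n=5) = (1/5)^-2 = 25

25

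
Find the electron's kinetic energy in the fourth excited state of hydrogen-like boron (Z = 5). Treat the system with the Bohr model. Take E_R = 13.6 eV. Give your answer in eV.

For a Coulomb orbit the virial theorem gives K = −E_n.
E_n = −E_R·Z²/n², so K = E_R·Z²/n² = 13.6 × 5²/5² = 13.6 eV

13.6 eV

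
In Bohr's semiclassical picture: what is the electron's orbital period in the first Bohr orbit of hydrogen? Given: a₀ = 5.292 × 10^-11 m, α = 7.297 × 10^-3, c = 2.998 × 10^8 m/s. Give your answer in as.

152.0 as

r = n²a₀/Z = 1²·5.292 × 10^-11/1 = 5.292 × 10^-11 m
v = Zαc/n = 1·0.007297·2.998 × 10^8/1 = 2.188 × 10^6 m/s
T = 2πr/v = 1.520 × 10^-16 s = 152.0 as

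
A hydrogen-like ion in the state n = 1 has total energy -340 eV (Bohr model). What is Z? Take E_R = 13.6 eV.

5

E_n = −E_R Z²/n² ⇒ Z² = −E_n n²/E_R = 340 × 1² / 13.6 ≈ 25.00
Z = 5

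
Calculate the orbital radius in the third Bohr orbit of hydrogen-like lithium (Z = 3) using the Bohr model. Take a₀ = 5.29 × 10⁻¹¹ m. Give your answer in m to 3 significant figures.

r_n = n²a₀/Z = 3² × 5.29 × 10⁻¹¹ / 3
    = 9 × 5.29 × 10⁻¹¹ / 3 = 1.59 × 10⁻¹⁰ m

1.59 × 10⁻¹⁰ m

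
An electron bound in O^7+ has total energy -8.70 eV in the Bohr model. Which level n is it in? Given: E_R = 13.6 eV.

10

E_n = −E_R Z²/n² ⇒ n² = E_R Z²/(−E_n) = 13.6 × 8² / 8.70 ≈ 100.05
n = 10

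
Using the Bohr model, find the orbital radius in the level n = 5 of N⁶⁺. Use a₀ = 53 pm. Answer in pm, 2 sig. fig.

190 pm

r_n = n²a₀/Z = 5² × 53 / 7
    = 25 × 53 / 7 = 190 pm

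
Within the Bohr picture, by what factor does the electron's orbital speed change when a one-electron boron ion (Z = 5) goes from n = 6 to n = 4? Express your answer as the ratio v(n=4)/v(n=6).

v ∝ Z^1 · n^-1; with Z fixed, v ∝ n^-1.
v(n=4)/v(n=6) = (4/6)^-1 = 3/2

3/2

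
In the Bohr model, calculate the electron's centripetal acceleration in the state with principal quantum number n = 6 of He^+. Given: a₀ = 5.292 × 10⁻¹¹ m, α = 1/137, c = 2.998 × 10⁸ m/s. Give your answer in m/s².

5.586 × 10²⁰ m/s²

r = n²a₀/Z = 9.526 × 10⁻¹⁰ m, v = Zαc/n = 7.294 × 10⁵ m/s
a = v²/r = (7.294 × 10⁵)² / 9.526 × 10⁻¹⁰ = 5.586 × 10²⁰ m/s²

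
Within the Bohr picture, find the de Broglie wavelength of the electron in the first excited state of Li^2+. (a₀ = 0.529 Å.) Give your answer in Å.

The Bohr quantisation condition is nλ = 2πr_n.
r_n = n²a₀/Z = 0.705 Å
λ = 2πr_n/n = 2π·0.705/2 = 2.22 Å

2.22 Å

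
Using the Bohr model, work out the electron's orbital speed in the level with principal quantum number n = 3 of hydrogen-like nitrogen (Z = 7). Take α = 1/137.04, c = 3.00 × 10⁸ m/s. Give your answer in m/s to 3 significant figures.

5.11 × 10⁶ m/s

v_n = Zαc/n = 7 × 0.00730 × 3.00 × 10⁸ / 3
    = 5.11 × 10⁶ m/s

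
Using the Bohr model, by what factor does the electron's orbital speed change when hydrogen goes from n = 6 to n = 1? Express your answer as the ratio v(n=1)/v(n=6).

v ∝ Z^1 · n^-1; with Z fixed, v ∝ n^-1.
v(n=1)/v(n=6) = (1/6)^-1 = 6

6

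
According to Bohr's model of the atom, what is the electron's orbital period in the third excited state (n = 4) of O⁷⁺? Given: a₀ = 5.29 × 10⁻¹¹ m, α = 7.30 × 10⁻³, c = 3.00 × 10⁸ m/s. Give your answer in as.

152 as

r = n²a₀/Z = 4²·5.29 × 10⁻¹¹/8 = 1.06 × 10⁻¹⁰ m
v = Zαc/n = 8·0.00730·3.00 × 10⁸/4 = 4.38 × 10⁶ m/s
T = 2πr/v = 1.52 × 10⁻¹⁶ s = 152 as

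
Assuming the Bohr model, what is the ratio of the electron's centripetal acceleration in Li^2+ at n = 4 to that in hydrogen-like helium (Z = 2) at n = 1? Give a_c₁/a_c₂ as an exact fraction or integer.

27/2048

a_c ∝ Z^3 · n^-4
a_c₁/a_c₂ = (3/2)^3 · (4/1)^-4 = 27/2048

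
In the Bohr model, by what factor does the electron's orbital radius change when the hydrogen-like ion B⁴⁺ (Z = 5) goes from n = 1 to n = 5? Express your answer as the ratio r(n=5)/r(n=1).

25

r ∝ Z^-1 · n^2; with Z fixed, r ∝ n^2.
r(n=5)/r(n=1) = (5/1)^2 = 25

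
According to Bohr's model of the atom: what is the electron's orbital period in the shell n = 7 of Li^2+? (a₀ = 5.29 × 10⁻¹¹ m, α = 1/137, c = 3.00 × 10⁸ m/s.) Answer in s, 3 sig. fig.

r = n²a₀/Z = 7²·5.29 × 10⁻¹¹/3 = 8.64 × 10⁻¹⁰ m
v = Zαc/n = 3·0.00730·3.00 × 10⁸/7 = 9.38 × 10⁵ m/s
T = 2πr/v = 5.78 × 10⁻¹⁵ s

5.78 × 10⁻¹⁵ s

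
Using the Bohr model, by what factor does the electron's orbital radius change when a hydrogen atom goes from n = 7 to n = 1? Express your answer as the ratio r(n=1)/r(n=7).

r ∝ Z^-1 · n^2; with Z fixed, r ∝ n^2.
r(n=1)/r(n=7) = (1/7)^2 = 1/49

1/49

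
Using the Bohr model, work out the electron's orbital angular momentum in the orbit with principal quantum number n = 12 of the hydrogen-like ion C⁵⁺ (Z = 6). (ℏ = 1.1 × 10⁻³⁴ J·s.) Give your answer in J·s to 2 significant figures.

1.3 × 10⁻³³ J·s

L_n = nℏ = 12 × 1.1 × 10⁻³⁴ = 1.3 × 10⁻³³ J·s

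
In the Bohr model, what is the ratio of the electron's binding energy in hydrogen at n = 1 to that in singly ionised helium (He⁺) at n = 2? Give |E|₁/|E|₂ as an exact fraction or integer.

1

|E| ∝ Z^2 · n^-2
|E|₁/|E|₂ = (1/2)^2 · (1/2)^-2 = 1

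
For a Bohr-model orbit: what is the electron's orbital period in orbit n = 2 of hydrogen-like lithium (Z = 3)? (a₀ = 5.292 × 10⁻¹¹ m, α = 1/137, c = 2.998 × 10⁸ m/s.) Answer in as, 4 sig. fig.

r = n²a₀/Z = 2²·5.292 × 10⁻¹¹/3 = 7.056 × 10⁻¹¹ m
v = Zαc/n = 3·0.007299·2.998 × 10⁸/2 = 3.282 × 10⁶ m/s
T = 2πr/v = 1.351 × 10⁻¹⁶ s = 135.1 as

135.1 as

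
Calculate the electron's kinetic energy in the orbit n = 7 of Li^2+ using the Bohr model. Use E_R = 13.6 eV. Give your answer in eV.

2.50 eV

For a Coulomb orbit the virial theorem gives K = −E_n.
E_n = −E_R·Z²/n², so K = E_R·Z²/n² = 13.6 × 3²/7² = 2.50 eV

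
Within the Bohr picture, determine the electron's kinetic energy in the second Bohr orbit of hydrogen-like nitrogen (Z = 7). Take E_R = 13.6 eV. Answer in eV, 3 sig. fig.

For a Coulomb orbit the virial theorem gives K = −E_n.
E_n = −E_R·Z²/n², so K = E_R·Z²/n² = 13.6 × 7²/2² = 167 eV

167 eV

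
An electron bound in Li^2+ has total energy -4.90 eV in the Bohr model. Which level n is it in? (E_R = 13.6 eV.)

5

E_n = −E_R Z²/n² ⇒ n² = E_R Z²/(−E_n) = 13.6 × 3² / 4.90 ≈ 24.98
n = 5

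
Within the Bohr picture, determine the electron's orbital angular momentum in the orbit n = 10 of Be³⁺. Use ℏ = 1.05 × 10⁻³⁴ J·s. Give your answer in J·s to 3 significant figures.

1.05 × 10⁻³³ J·s

L_n = nℏ = 10 × 1.05 × 10⁻³⁴ = 1.05 × 10⁻³³ J·s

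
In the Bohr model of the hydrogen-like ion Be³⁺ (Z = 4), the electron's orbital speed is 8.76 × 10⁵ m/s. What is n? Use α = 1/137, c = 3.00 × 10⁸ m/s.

v_n = Zαc/n ⇒ n = Zαc/v = 4 × 0.00730 × 3.00 × 10⁸ / 8.76 × 10⁵ ≈ 10.00
n = 10

10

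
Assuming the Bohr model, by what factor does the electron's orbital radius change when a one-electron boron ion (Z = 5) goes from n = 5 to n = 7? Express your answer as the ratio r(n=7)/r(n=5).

49/25

r ∝ Z^-1 · n^2; with Z fixed, r ∝ n^2.
r(n=7)/r(n=5) = (7/5)^2 = 49/25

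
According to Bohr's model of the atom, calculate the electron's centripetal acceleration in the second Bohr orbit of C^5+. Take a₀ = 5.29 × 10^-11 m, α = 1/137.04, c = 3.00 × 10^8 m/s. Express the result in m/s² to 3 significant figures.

r = n²a₀/Z = 3.53 × 10^-11 m, v = Zαc/n = 6.57 × 10^6 m/s
a = v²/r = (6.57 × 10^6)² / 3.53 × 10^-11 = 1.22 × 10^24 m/s²

1.22 × 10^24 m/s²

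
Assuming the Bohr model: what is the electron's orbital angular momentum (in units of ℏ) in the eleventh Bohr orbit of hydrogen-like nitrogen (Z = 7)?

11

L_n = nℏ, so L/ℏ = n = 11.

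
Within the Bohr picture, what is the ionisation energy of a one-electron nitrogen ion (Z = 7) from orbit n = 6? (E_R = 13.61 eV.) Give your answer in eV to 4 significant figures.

18.52 eV

E_n = −E_R·Z²/n² = −13.61 × 7²/6² eV = -18.52 eV
Ionisation energy = −E_n = 18.52 eV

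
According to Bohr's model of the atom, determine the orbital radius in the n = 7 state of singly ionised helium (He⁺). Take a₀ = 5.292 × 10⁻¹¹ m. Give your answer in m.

1.297 × 10⁻⁹ m

r_n = n²a₀/Z = 7² × 5.292 × 10⁻¹¹ / 2
    = 49 × 5.292 × 10⁻¹¹ / 2 = 1.297 × 10⁻⁹ m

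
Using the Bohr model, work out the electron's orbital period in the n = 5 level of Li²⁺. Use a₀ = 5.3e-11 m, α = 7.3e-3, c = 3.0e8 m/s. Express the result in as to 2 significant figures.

r = n²a₀/Z = 5²·5.3e-11/3 = 4.4e-10 m
v = Zαc/n = 3·0.0073·3.0e8/5 = 1.3e6 m/s
T = 2πr/v = 2.1e-15 s = 2100 as

2100 as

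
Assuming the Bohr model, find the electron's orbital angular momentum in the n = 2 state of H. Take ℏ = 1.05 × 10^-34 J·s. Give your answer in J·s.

L_n = nℏ = 2 × 1.05 × 10^-34 = 2.10 × 10^-34 J·s

2.10 × 10^-34 J·s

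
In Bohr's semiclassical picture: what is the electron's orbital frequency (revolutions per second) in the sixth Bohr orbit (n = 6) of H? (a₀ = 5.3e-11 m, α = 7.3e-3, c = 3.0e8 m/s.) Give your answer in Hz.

3.0e13 Hz

r = n²a₀/Z = 1.9e-9 m, v = Zαc/n = 3.6e5 m/s
f = v/(2πr) = 3.0e13 Hz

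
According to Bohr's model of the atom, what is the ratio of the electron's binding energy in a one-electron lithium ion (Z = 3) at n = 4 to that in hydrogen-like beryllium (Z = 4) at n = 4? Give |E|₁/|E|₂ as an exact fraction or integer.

9/16

|E| ∝ Z^2 · n^-2
|E|₁/|E|₂ = (3/4)^2 · (4/4)^-2 = 9/16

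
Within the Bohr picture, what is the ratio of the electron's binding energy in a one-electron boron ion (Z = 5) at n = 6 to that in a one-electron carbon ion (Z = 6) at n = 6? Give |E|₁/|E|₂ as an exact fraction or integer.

25/36

|E| ∝ Z^2 · n^-2
|E|₁/|E|₂ = (5/6)^2 · (6/6)^-2 = 25/36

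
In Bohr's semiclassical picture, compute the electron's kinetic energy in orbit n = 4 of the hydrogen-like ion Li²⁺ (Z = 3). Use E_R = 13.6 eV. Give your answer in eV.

For a Coulomb orbit the virial theorem gives K = −E_n.
E_n = −E_R·Z²/n², so K = E_R·Z²/n² = 13.6 × 3²/4² = 7.65 eV

7.65 eV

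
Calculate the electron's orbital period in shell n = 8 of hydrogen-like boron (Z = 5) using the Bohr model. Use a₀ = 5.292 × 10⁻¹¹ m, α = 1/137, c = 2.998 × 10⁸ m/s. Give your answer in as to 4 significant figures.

r = n²a₀/Z = 8²·5.292 × 10⁻¹¹/5 = 6.774 × 10⁻¹⁰ m
v = Zαc/n = 5·0.007299·2.998 × 10⁸/8 = 1.368 × 10⁶ m/s
T = 2πr/v = 3.112 × 10⁻¹⁵ s = 3112 as

3112 as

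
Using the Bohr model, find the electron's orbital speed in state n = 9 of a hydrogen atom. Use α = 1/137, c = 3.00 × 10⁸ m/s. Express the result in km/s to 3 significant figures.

v_n = Zαc/n = 1 × 0.00730 × 3.00 × 10⁸ / 9
    = 243 km/s

243 km/s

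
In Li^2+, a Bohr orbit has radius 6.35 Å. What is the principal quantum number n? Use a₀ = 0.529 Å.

6

r_n = n²a₀/Z ⇒ n² = rZ/a₀ = 6.35 × 3 / 0.529 ≈ 36.01
n = 6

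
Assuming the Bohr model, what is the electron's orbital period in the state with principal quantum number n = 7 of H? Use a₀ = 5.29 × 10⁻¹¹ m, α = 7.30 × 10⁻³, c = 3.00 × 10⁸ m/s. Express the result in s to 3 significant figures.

5.21 × 10⁻¹⁴ s

r = n²a₀/Z = 7²·5.29 × 10⁻¹¹/1 = 2.59 × 10⁻⁹ m
v = Zαc/n = 1·0.00730·3.00 × 10⁸/7 = 3.13 × 10⁵ m/s
T = 2πr/v = 5.21 × 10⁻¹⁴ s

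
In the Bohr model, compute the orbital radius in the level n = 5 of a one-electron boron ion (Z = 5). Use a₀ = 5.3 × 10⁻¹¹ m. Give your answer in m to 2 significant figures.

2.6 × 10⁻¹⁰ m

r_n = n²a₀/Z = 5² × 5.3 × 10⁻¹¹ / 5
    = 25 × 5.3 × 10⁻¹¹ / 5 = 2.6 × 10⁻¹⁰ m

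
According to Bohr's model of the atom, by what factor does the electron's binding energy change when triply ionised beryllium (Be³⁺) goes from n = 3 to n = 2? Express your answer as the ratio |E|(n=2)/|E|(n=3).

|E| ∝ Z^2 · n^-2; with Z fixed, |E| ∝ n^-2.
|E|(n=2)/|E|(n=3) = (2/3)^-2 = 9/4

9/4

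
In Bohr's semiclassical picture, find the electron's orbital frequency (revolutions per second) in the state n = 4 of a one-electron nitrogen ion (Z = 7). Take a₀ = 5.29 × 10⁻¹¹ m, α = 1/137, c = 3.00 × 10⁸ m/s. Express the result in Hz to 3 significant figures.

5.04 × 10¹⁵ Hz

r = n²a₀/Z = 1.21 × 10⁻¹⁰ m, v = Zαc/n = 3.83 × 10⁶ m/s
f = v/(2πr) = 5.04 × 10¹⁵ Hz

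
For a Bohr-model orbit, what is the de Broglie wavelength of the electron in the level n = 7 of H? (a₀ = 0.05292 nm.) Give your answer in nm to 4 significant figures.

The Bohr quantisation condition is nλ = 2πr_n.
r_n = n²a₀/Z = 2.593 nm
λ = 2πr_n/n = 2π·2.593/7 = 2.328 nm

2.328 nm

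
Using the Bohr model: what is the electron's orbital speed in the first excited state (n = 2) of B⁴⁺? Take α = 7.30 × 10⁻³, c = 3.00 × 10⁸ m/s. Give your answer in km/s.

5480 km/s

v_n = Zαc/n = 5 × 0.00730 × 3.00 × 10⁸ / 2
    = 5480 km/s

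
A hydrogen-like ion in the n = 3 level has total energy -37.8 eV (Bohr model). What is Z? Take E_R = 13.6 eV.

5

E_n = −E_R Z²/n² ⇒ Z² = −E_n n²/E_R = 37.8 × 3² / 13.6 ≈ 25.01
Z = 5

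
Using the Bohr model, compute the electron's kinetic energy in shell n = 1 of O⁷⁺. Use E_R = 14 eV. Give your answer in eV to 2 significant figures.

For a Coulomb orbit the virial theorem gives K = −E_n.
E_n = −E_R·Z²/n², so K = E_R·Z²/n² = 14 × 8²/1² = 900 eV

900 eV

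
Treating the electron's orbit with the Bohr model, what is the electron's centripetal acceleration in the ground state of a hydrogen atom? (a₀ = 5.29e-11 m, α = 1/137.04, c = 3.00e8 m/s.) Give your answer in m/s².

9.06e22 m/s²

r = n²a₀/Z = 5.29e-11 m, v = Zαc/n = 2.19e6 m/s
a = v²/r = (2.19e6)² / 5.29e-11 = 9.06e22 m/s²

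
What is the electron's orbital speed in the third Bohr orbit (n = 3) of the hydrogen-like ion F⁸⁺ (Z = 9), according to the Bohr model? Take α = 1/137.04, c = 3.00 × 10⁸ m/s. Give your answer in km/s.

v_n = Zαc/n = 9 × 0.00730 × 3.00 × 10⁸ / 3
    = 6570 km/s

6570 km/s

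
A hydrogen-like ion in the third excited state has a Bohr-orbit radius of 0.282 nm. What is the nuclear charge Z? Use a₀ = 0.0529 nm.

3

r_n = n²a₀/Z ⇒ Z = n²a₀/r = 4² × 0.0529 / 0.282 ≈ 3.00
Z = 3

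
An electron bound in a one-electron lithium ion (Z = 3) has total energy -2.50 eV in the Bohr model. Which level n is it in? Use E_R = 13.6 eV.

7

E_n = −E_R Z²/n² ⇒ n² = E_R Z²/(−E_n) = 13.6 × 3² / 2.50 ≈ 48.96
n = 7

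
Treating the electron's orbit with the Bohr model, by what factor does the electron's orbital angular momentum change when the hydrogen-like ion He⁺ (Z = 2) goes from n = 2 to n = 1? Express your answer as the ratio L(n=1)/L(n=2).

L = nℏ depends only on n, so L ∝ n.
L(n=1)/L(n=2) = (1/2)^1 = 1/2

1/2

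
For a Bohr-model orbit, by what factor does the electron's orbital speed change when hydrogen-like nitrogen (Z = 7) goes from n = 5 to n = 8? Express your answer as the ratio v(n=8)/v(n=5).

5/8

v ∝ Z^1 · n^-1; with Z fixed, v ∝ n^-1.
v(n=8)/v(n=5) = (8/5)^-1 = 5/8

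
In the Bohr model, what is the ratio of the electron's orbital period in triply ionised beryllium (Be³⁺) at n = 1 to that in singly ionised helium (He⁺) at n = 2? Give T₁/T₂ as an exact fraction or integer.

1/32

T ∝ Z^-2 · n^3
T₁/T₂ = (4/2)^-2 · (1/2)^3 = 1/32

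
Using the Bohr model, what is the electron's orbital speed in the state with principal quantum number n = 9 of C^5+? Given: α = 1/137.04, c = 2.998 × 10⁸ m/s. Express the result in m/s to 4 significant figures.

v_n = Zαc/n = 6 × 0.007297 × 2.998 × 10⁸ / 9
    = 1.458 × 10⁶ m/s

1.458 × 10⁶ m/s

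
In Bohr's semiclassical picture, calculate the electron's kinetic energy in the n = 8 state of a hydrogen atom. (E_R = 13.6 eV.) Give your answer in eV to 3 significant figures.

For a Coulomb orbit the virial theorem gives K = −E_n.
E_n = −E_R·Z²/n², so K = E_R·Z²/n² = 13.6 × 1²/8² = 0.212 eV

0.212 eV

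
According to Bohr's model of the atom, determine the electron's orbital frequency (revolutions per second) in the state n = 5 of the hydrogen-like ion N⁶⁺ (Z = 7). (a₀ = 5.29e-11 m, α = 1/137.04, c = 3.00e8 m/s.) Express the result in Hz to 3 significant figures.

r = n²a₀/Z = 1.89e-10 m, v = Zαc/n = 3.06e6 m/s
f = v/(2πr) = 2.58e15 Hz

2.58e15 Hz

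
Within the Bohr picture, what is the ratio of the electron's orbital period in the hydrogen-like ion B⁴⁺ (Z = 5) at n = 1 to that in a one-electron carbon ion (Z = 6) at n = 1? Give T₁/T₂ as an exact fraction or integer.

T ∝ Z^-2 · n^3
T₁/T₂ = (5/6)^-2 · (1/1)^3 = 36/25

36/25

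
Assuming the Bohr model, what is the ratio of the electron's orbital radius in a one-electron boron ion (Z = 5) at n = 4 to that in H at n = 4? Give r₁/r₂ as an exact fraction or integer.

r ∝ Z^-1 · n^2
r₁/r₂ = (5/1)^-1 · (4/4)^2 = 1/5

1/5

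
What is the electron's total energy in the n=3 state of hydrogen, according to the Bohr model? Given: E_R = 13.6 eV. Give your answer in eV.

-1.51 eV

E_n = −E_R·Z²/n² = −13.6 × 1²/3² = -1.51 eV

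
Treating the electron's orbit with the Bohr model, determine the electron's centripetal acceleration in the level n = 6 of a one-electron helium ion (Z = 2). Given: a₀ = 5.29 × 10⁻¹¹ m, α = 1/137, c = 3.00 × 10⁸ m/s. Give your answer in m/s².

r = n²a₀/Z = 9.52 × 10⁻¹⁰ m, v = Zαc/n = 7.30 × 10⁵ m/s
a = v²/r = (7.30 × 10⁵)² / 9.52 × 10⁻¹⁰ = 5.60 × 10²⁰ m/s²

5.60 × 10²⁰ m/s²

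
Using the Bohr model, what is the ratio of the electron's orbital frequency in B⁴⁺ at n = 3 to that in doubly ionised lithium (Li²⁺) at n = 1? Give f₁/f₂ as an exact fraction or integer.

25/243

f ∝ Z^2 · n^-3
f₁/f₂ = (5/3)^2 · (3/1)^-3 = 25/243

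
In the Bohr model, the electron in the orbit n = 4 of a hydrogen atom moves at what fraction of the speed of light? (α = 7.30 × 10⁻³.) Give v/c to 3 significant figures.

v_n = Zαc/n, so v/c = Zα/n = 1 × 0.00730 / 4 = 0.00183

0.00183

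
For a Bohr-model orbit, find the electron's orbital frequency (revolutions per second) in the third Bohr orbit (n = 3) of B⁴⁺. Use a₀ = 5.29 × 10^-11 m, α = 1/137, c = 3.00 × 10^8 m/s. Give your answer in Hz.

6.10 × 10^15 Hz

r = n²a₀/Z = 9.52 × 10^-11 m, v = Zαc/n = 3.65 × 10^6 m/s
f = v/(2πr) = 6.10 × 10^15 Hz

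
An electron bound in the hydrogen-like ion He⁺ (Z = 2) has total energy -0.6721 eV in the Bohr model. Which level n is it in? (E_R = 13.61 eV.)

9

E_n = −E_R Z²/n² ⇒ n² = E_R Z²/(−E_n) = 13.61 × 2² / 0.6721 ≈ 81.00
n = 9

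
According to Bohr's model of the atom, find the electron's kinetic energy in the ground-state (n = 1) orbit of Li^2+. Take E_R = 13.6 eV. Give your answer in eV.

122 eV

For a Coulomb orbit the virial theorem gives K = −E_n.
E_n = −E_R·Z²/n², so K = E_R·Z²/n² = 13.6 × 3²/1² = 122 eV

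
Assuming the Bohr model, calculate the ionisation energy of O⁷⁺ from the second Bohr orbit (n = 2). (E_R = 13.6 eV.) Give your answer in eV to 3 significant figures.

E_n = −E_R·Z²/n² = −13.6 × 8²/2² eV = -218 eV
Ionisation energy = −E_n = 218 eV

218 eV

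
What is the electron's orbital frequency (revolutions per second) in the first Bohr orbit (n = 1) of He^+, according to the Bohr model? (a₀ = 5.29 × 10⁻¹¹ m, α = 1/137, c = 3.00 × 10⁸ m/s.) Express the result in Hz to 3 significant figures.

2.64 × 10¹⁶ Hz

r = n²a₀/Z = 2.65 × 10⁻¹¹ m, v = Zαc/n = 4.38 × 10⁶ m/s
f = v/(2πr) = 2.64 × 10¹⁶ Hz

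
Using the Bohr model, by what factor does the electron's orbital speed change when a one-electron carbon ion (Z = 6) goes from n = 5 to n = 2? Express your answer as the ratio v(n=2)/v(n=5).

5/2

v ∝ Z^1 · n^-1; with Z fixed, v ∝ n^-1.
v(n=2)/v(n=5) = (2/5)^-1 = 5/2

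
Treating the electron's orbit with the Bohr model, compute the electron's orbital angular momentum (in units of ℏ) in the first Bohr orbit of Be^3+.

L_n = nℏ, so L/ℏ = n = 1.

1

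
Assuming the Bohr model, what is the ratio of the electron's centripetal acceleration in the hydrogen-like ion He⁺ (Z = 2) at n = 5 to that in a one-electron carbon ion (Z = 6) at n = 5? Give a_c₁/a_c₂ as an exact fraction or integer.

a_c ∝ Z^3 · n^-4
a_c₁/a_c₂ = (2/6)^3 · (5/5)^-4 = 1/27

1/27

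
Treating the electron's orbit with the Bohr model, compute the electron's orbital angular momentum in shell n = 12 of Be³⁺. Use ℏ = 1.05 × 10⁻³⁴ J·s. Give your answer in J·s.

1.26 × 10⁻³³ J·s

L_n = nℏ = 12 × 1.05 × 10⁻³⁴ = 1.26 × 10⁻³³ J·s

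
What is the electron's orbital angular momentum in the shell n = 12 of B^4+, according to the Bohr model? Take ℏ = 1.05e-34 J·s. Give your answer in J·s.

L_n = nℏ = 12 × 1.05e-34 = 1.26e-33 J·s

1.26e-33 J·s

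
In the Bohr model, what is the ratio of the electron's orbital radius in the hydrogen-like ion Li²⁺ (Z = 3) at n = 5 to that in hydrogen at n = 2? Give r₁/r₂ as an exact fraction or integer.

r ∝ Z^-1 · n^2
r₁/r₂ = (3/1)^-1 · (5/2)^2 = 25/12

25/12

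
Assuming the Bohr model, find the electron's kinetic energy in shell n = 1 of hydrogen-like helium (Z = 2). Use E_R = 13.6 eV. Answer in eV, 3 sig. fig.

For a Coulomb orbit the virial theorem gives K = −E_n.
E_n = −E_R·Z²/n², so K = E_R·Z²/n² = 13.6 × 2²/1² = 54.4 eV

54.4 eV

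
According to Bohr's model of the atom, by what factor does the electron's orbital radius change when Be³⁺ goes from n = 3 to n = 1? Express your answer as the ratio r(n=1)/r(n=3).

r ∝ Z^-1 · n^2; with Z fixed, r ∝ n^2.
r(n=1)/r(n=3) = (1/3)^2 = 1/9

1/9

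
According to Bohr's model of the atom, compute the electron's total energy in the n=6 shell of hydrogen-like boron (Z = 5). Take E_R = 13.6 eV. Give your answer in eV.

E_n = −E_R·Z²/n² = −13.6 × 5²/6² = -9.44 eV

-9.44 eV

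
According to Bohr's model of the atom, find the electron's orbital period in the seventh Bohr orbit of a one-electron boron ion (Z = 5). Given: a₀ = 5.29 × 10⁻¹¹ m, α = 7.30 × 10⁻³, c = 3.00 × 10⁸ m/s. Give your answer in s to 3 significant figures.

2.08 × 10⁻¹⁵ s

r = n²a₀/Z = 7²·5.29 × 10⁻¹¹/5 = 5.18 × 10⁻¹⁰ m
v = Zαc/n = 5·0.00730·3.00 × 10⁸/7 = 1.56 × 10⁶ m/s
T = 2πr/v = 2.08 × 10⁻¹⁵ s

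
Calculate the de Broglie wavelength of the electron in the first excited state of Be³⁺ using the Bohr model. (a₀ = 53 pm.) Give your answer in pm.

The Bohr quantisation condition is nλ = 2πr_n.
r_n = n²a₀/Z = 53 pm
λ = 2πr_n/n = 2π·53/2 = 170 pm

170 pm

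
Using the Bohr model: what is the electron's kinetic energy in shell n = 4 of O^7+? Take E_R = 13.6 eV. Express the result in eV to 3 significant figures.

54.4 eV

For a Coulomb orbit the virial theorem gives K = −E_n.
E_n = −E_R·Z²/n², so K = E_R·Z²/n² = 13.6 × 8²/4² = 54.4 eV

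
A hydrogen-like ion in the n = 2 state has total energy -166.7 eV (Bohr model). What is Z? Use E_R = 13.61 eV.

E_n = −E_R Z²/n² ⇒ Z² = −E_n n²/E_R = 166.7 × 2² / 13.61 ≈ 48.99
Z = 7

7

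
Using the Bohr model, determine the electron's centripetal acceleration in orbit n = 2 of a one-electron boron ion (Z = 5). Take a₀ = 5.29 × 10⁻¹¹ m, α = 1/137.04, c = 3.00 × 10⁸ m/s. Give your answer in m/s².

r = n²a₀/Z = 4.23 × 10⁻¹¹ m, v = Zαc/n = 5.47 × 10⁶ m/s
a = v²/r = (5.47 × 10⁶)² / 4.23 × 10⁻¹¹ = 7.08 × 10²³ m/s²

7.08 × 10²³ m/s²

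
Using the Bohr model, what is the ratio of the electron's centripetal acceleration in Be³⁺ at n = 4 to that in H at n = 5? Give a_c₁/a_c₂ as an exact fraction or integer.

a_c ∝ Z^3 · n^-4
a_c₁/a_c₂ = (4/1)^3 · (4/5)^-4 = 625/4

625/4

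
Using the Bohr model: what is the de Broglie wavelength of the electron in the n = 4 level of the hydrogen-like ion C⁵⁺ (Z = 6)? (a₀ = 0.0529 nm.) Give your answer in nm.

0.222 nm

The Bohr quantisation condition is nλ = 2πr_n.
r_n = n²a₀/Z = 0.141 nm
λ = 2πr_n/n = 2π·0.141/4 = 0.222 nm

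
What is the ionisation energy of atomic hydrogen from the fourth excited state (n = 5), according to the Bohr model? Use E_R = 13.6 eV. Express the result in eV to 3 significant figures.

0.544 eV

E_n = −E_R·Z²/n² = −13.6 × 1²/5² eV = -0.544 eV
Ionisation energy = −E_n = 0.544 eV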